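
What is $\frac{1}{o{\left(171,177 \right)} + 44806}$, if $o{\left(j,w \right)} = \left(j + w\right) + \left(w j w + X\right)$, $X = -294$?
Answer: $\frac{1}{5402119} \approx 1.8511 \cdot 10^{-7}$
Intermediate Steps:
$o{\left(j,w \right)} = -294 + j + w + j w^{2}$ ($o{\left(j,w \right)} = \left(j + w\right) + \left(w j w - 294\right) = \left(j + w\right) + \left(j w w - 294\right) = \left(j + w\right) + \left(j w^{2} - 294\right) = \left(j + w\right) + \left(-294 + j w^{2}\right) = -294 + j + w + j w^{2}$)
$\frac{1}{o{\left(171,177 \right)} + 44806} = \frac{1}{\left(-294 + 171 + 177 + 171 \cdot 177^{2}\right) + 44806} = \frac{1}{\left(-294 + 171 + 177 + 171 \cdot 31329\right) + 44806} = \frac{1}{\left(-294 + 171 + 177 + 5357259\right) + 44806} = \frac{1}{5357313 + 44806} = \frac{1}{5402119}$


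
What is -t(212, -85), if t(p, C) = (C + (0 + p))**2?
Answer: -16129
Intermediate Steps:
t(p, C) = (C + p)**2
-t(212, -85) = -(-85 + 212)**2 = -1*127**2 = -1*16129 = -16129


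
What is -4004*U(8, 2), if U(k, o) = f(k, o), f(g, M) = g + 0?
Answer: -32032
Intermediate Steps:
f(g, M) = g
U(k, o) = k
-4004*U(8, 2) = -4004*8 = -32032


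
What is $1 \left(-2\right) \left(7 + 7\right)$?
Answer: $-28$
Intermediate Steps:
$1 \left(-2\right) \left(7 + 7\right) = \left(-2\right) 14 = -28$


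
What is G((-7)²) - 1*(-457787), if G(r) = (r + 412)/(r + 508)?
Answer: 254987820/557 ≈ 4.5779e+5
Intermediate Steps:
G(r) = (412 + r)/(508 + r)
G((-7)²) - 1*(-457787) = (412 + (-7)²)/(508 + (-7)²) - 1*(-457787) = (412 + 49)/(508 + 49) + 457787 = 461/557 + 457787 = 254987820/557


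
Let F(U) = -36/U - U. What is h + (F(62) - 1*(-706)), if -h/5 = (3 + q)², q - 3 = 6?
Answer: -2374/31 ≈ -76.581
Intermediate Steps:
q = 9 (q = 3 + 6 = 9)
F(U) = -U - 36/U
h = -720 (h = -5*(3 + 9)² = -5*12² = -5*144 = -720)
h + (F(62) - 1*(-706)) = -720 + ((-1*62 - 36/62) - 1*(-706)) = -720 + ((-62 - 36*1/62) + 706) = -720 + ((-62 - 18/31) + 706) = -720 + (-1940/31 + 706) = -720 + 19946/31 = -2374/31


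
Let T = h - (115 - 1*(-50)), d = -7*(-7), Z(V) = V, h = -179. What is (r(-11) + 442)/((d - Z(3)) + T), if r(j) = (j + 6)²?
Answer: -467/298 ≈ -1.5671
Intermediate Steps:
d = 49
r(j) = (6 + j)²
T = -344 (T = -179 - (115 - 1*(-50)) = -179 - (115 + 50) = -179 - 1*165 = -179 - 165 = -344)
(r(-11) + 442)/((d - Z(3)) + T) = ((6 - 11)² + 442)/((49 - 1*3) - 344) = ((-5)² + 442)/((49 - 3) - 344) = (25 + 442)/(46 - 344) = 467/(-298) = 467*(-1/298) = -467/298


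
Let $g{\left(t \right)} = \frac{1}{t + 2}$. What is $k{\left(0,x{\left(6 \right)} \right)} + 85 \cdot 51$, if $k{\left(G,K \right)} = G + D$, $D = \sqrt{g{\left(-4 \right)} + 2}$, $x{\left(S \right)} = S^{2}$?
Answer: $4335 + \frac{\sqrt{6}}{2} \approx 4336.2$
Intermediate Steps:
$g{\left(t \right)} = \frac{1}{2 + t}$
$D = \frac{\sqrt{6}}{2}$ ($D = \sqrt{\frac{1}{2 - 4} + 2} = \sqrt{\frac{1}{-2} + 2} = \sqrt{- \frac{1}{2} + 2} = \sqrt{\frac{3}{2}} = \frac{\sqrt{6}}{2} \approx 1.2247$)
$k{\left(G,K \right)} = G + \frac{\sqrt{6}}{2}$
$k{\left(0,x{\left(6 \right)} \right)} + 85 \cdot 51 = \left(0 + \frac{\sqrt{6}}{2}\right) + 85 \cdot 51 = \frac{\sqrt{6}}{2} + 4335 = 4335 + \frac{\sqrt{6}}{2}$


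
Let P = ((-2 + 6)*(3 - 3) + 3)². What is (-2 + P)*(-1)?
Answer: -7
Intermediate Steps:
P = 9 (P = (4*0 + 3)² = (0 + 3)² = 3² = 9)
(-2 + P)*(-1) = (-2 + 9)*(-1) = 7*(-1) = -7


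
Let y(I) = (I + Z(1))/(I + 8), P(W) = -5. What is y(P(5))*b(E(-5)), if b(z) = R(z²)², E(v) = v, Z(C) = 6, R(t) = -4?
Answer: 16/3 ≈ 5.3333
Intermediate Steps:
b(z) = 16 (b(z) = (-4)² = 16)
y(I) = (6 + I)/(8 + I) (y(I) = (I + 6)/(I + 8) = (6 + I)/(8 + I))
y(P(5))*b(E(-5)) = ((6 - 5)/(8 - 5))*16 = (1/3)*16 = ((⅓)*1)*16 = (⅓)*16 = 16/3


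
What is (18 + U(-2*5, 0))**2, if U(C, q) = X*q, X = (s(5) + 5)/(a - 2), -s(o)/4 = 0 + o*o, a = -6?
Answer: 324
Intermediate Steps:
s(o) = -4*o**2 (s(o) = -4*(0 + o*o) = -4*(0 + o**2) = -4*o**2)
X = 95/8 (X = (-4*5**2 + 5)/(-6 - 2) = (-4*25 + 5)/(-8) = (-100 + 5)*(-1/8) = -95*(-1/8) = 95/8 ≈ 11.875)
U(C, q) = 95*q/8
(18 + U(-2*5, 0))**2 = (18 + (95/8)*0)**2 = (18 + 0)**2 = 18**2 = 324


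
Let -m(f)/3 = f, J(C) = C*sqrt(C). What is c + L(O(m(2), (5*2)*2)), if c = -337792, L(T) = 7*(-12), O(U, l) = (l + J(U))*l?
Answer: -337876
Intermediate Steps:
J(C) = C**(3/2)
m(f) = -3*f
O(U, l) = l*(l + U**(3/2)) (O(U, l) = (l + U**(3/2))*l = l*(l + U**(3/2)))
L(T) = -84
c + L(O(m(2), (5*2)*2)) = -337792 - 84 = -337876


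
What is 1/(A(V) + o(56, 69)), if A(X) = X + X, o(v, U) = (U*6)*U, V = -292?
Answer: 1/27982 ≈ 3.5737e-5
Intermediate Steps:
o(v, U) = 6*U² (o(v, U) = (6*U)*U = 6*U²)
A(X) = 2*X
1/(A(V) + o(56, 69)) = 1/(2*(-292) + 6*69²) = 1/(-584 + 6*4761) = 1/(-584 + 28566) = 1/27982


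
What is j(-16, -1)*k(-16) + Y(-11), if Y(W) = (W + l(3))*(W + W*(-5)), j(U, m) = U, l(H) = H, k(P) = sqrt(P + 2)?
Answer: -352 - 16*I*sqrt(14) ≈ -352.0 - 59.867*I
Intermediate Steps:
k(P) = sqrt(2 + P)
Y(W) = -4*W*(3 + W) (Y(W) = (W + 3)*(W + W*(-5)) = (3 + W)*(W - 5*W) = (3 + W)*(-4*W) = -4*W*(3 + W))
j(-16, -1)*k(-16) + Y(-11) = -16*sqrt(2 - 16) - 4*(-11)*(3 - 11) = -16*I*sqrt(14) - 4*(-11)*(-8) = -16*I*sqrt(14) - 352 = -352 - 16*I*sqrt(14)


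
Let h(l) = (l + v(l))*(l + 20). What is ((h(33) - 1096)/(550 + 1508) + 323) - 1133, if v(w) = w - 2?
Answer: -118906/147 ≈ -808.88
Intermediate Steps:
v(w) = -2 + w
h(l) = (-2 + 2*l)*(20 + l) (h(l) = (l + (-2 + l))*(l + 20) = (-2 + 2*l)*(20 + l))
((h(33) - 1096)/(550 + 1508) + 323) - 1133 = (((-40 + 2*33² + 38*33) - 1096)/(550 + 1508) + 323) - 1133 = (((-40 + 2*1089 + 1254) - 1096)/2058 + 323) - 1133 = (((-40 + 2178 + 1254) - 1096)*(1/2058) + 323) - 1133 = ((3392 - 1096)*(1/2058) + 323) - 1133 = (2296*(1/2058) + 323) - 1133 = (164/147 + 323) - 1133 = 47645/147 - 1133 = -118906/147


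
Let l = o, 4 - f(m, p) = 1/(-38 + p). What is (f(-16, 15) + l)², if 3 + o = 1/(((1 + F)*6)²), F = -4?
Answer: 60824401/55532304 ≈ 1.0953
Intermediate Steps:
f(m, p) = 4 - 1/(-38 + p)
o = -971/324 (o = -3 + 1/(((1 - 4)*6)²) = -3 + 1/((-3*6)²) = -3 + 1/((-18)²) = -3 + 1/324 = -971/324 ≈ -2.9969)
l = -971/324 ≈ -2.9969
(f(-16, 15) + l)² = ((-153 + 4*15)/(-38 + 15) - 971/324)² = ((-153 + 60)/(-23) - 971/324)² = (-1/23*(-93) - 971/324)² = (93/23 - 971/324)² = (7799/7452)² = 60824401/55532304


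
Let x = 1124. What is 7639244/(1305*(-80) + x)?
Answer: -1909811/25819 ≈ -73.969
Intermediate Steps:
7639244/(1305*(-80) + x) = 7639244/(1305*(-80) + 1124) = 7639244/(-104400 + 1124) = 7639244/(-103276) = 7639244*(-1/103276) = -1909811/25819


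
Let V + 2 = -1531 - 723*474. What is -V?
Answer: 344235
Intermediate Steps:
V = -344235 (V = -2 + (-1531 - 723*474) = -2 + (-1531 - 342702) = -2 - 344233 = -344235)
-V = -1*(-344235) = 344235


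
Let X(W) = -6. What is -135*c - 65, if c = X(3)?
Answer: 745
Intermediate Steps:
c = -6
-135*c - 65 = -135*(-6) - 65 = 810 - 65 = 745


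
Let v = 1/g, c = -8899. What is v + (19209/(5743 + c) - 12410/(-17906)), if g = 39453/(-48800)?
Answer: -2463774768547/371590289868 ≈ -6.6304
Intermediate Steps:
g = -39453/48800 (g = 39453*(-1/48800) = -39453/48800 ≈ -0.80846)
v = -48800/39453 (v = 1/(-39453/48800) = -48800/39453 ≈ -1.2369)
v + (19209/(5743 + c) - 12410/(-17906)) = -48800/39453 + (19209/(5743 - 8899) - 12410/(-17906)) = -48800/39453 + (19209/(-3156) - 12410*(-1/17906)) = -48800/39453 + (19209*(-1/3156) + 6205/8953) = -48800/39453 + (-6403/1052 + 6205/8953) = -48800/39453 - 50798399/9418556 = -2463774768547/371590289868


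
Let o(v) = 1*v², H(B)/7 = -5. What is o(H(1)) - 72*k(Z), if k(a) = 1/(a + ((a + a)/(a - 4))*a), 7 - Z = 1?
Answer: 8563/7 ≈ 1223.3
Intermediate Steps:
Z = 6 (Z = 7 - 1*1 = 7 - 1 = 6)
H(B) = -35 (H(B) = 7*(-5) = -35)
k(a) = 1/(a + 2*a²/(-4 + a)) (k(a) = 1/(a + ((2*a)/(-4 + a))*a) = 1/(a + (2*a/(-4 + a))*a) = 1/(a + 2*a²/(-4 + a)))
o(v) = v²
o(H(1)) - 72*k(Z) = (-35)² - 72*(-4 + 6)/(6*(-4 + 3*6)) = 1225 - 12*2/(-4 + 18) = 1225 - 12*2/14 = 1225 - 72*1/42 = 1225 - 12/7 = 8563/7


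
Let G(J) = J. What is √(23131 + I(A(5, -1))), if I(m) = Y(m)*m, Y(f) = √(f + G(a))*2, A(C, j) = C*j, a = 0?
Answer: √(23131 - 10*I*√5) ≈ 152.09 - 0.0735*I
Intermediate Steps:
Y(f) = 2*√f (Y(f) = √(f + 0)*2 = √f*2 = 2*√f)
I(m) = 2*m^(3/2) (I(m) = (2*√m)*m = 2*m^(3/2))
√(23131 + I(A(5, -1))) = √(23131 + 2*(5*(-1))^(3/2)) = √(23131 + 2*(-5)^(3/2)) = √(23131 + 2*(-5*I*√5)) = √(23131 - 10*I*√5)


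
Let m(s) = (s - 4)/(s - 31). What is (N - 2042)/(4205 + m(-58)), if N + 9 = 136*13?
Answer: -25187/374307 ≈ -0.067290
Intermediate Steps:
m(s) = (-4 + s)/(-31 + s)
N = 1759 (N = -9 + 136*13 = -9 + 1768 = 1759)
(N - 2042)/(4205 + m(-58)) = (1759 - 2042)/(4205 + (-4 - 58)/(-31 - 58)) = -283/(4205 - 62/(-89)) = -283/(4205 - 1/89*(-62)) = -283/(4205 + 62/89) = -283/374307/89 = -283*89/374307 = -25187/374307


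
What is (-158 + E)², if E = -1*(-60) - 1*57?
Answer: 24025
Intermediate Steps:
E = 3 (E = 60 - 57 = 3)
(-158 + E)² = (-158 + 3)² = (-155)² = 24025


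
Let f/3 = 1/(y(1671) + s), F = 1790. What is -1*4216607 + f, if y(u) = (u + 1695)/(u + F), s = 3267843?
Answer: -15896619618820980/3770002663 ≈ -4.2166e+6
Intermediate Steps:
y(u) = (1695 + u)/(1790 + u) (y(u) = (u + 1695)/(u + 1790) = (1695 + u)/(1790 + u))
f = 3461/3770002663 (f = 3/((1695 + 1671)/(1790 + 1671) + 3267843) = 3/(3366/3461 + 3267843) = 3/(11310007989/3461) = 3*(3461/11310007989) = 3461/3770002663 ≈ 9.1804e-7)
-1*4216607 + f = -1*4216607 + 3461/3770002663 = -4216607 + 3461/3770002663 = -15896619618820980/3770002663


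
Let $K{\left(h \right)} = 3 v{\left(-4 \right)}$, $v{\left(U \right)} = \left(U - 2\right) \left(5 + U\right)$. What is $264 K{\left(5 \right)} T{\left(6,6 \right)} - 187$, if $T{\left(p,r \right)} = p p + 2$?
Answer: $-180763$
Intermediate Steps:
$v{\left(U \right)} = \left(-2 + U\right) \left(5 + U\right)$
$T{\left(p,r \right)} = 2 + p^{2}$ ($T{\left(p,r \right)} = p^{2} + 2 = 2 + p^{2}$)
$K{\left(h \right)} = -18$ ($K{\left(h \right)} = 3 \left(-10 + \left(-4\right)^{2} + 3 \left(-4\right)\right) = 3 \left(-10 + 16 - 12\right) = 3 \left(-6\right) = -18$)
$264 K{\left(5 \right)} T{\left(6,6 \right)} - 187 = 264 \left(- 18 \left(2 + 6^{2}\right)\right) - 187 = 264 \left(- 18 \left(2 + 36\right)\right) - 187 = 264 \left(\left(-18\right) 38\right) - 187 = 264 \left(-684\right) - 187 = -180576 - 187 = -180763$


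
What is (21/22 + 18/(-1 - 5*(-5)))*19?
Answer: 1425/44 ≈ 32.386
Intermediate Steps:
(21/22 + 18/(-1 - 5*(-5)))*19 = (21*(1/22) + 18/(-1 + 25))*19 = (21/22 + 18/24)*19 = (21/22 + 18*(1/24))*19 = (21/22 + ¾)*19 = (75/44)*19 = 1425/44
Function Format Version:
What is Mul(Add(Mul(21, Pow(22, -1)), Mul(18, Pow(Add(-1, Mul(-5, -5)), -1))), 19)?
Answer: Rational(1425, 44) ≈ 32.386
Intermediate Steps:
Mul(Add(Mul(21, Pow(22, -1)), Mul(18, Pow(Add(-1, Mul(-5, -5)), -1))), 19) = Mul(Add(Mul(21, Rational(1, 22)), Mul(18, Pow(Add(-1, 25), -1))), 19) = Mul(Add(Rational(21, 22), Mul(18, Pow(24, -1))), 19) = Mul(Add(Rational(21, 22), Mul(18, Rational(1, 24))), 19) = Mul(Add(Rational(21, 22), Rational(3, 4)), 19) = Mul(Rational(75, 44), 19) = Rational(1425, 44)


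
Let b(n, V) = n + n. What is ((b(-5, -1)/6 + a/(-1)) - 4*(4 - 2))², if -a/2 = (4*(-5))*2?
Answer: 72361/9 ≈ 8040.1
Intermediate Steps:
b(n, V) = 2*n
a = 80 (a = -2*4*(-5)*2 = -(-40)*2 = -2*(-40) = 80)
((b(-5, -1)/6 + a/(-1)) - 4*(4 - 2))² = (((2*(-5))/6 + 80/(-1)) - 4*(4 - 2))² = ((-10*⅙ + 80*(-1)) - 4*2)² = ((-5/3 - 80) - 8)² = (-245/3 - 8)² = (-269/3)² = 72361/9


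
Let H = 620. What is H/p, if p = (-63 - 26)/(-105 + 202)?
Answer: -60140/89 ≈ -675.73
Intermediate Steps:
p = -89/97 ≈ -0.91753
H/p = 620/(-89/97) = 620*(-97/89) = -60140/89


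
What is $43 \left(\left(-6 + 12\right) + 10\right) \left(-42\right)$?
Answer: $-28896$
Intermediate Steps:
$43 \left(\left(-6 + 12\right) + 10\right) \left(-42\right) = 43 \left(6 + 10\right) \left(-42\right) = 43 \cdot 16 \left(-42\right) = 688 \left(-42\right) = -28896$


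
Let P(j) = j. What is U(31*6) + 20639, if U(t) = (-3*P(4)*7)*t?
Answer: 5015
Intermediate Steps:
U(t) = -84*t (U(t) = (-3*4*7)*t = (-12*7)*t = -84*t)
U(31*6) + 20639 = -2604*6 + 20639 = -84*186 + 20639 = -15624 + 20639 = 5015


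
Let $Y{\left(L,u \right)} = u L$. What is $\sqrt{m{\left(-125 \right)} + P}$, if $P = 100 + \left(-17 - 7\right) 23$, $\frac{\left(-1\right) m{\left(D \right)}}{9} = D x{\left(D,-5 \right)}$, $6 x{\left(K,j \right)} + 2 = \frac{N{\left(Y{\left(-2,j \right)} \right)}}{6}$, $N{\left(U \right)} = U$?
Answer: $\frac{7 i \sqrt{42}}{2} \approx 22.683 i$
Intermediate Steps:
$Y{\left(L,u \right)} = L u$
$x{\left(K,j \right)} = - \frac{1}{3} - \frac{j}{18}$ ($x{\left(K,j \right)} = - \frac{1}{3} + \frac{- 2 j \frac{1}{6}}{6} = - \frac{1}{3} + \frac{\left(- \frac{1}{3}\right) j}{6} = - \frac{1}{3} - \frac{j}{18}$)
$m{\left(D \right)} = \frac{D}{2}$ ($m{\left(D \right)} = - 9 D \left(- \frac{1}{3} - - \frac{5}{18}\right) = - 9 D \left(- \frac{1}{3} + \frac{5}{18}\right) = - 9 D \left(- \frac{1}{18}\right) = - 9 \left(- \frac{D}{18}\right) = \frac{D}{2}$)
$P = -452$ ($P = 100 + \left(-17 - 7\right) 23 = 100 - 552 = -452$)
$\sqrt{m{\left(-125 \right)} + P} = \sqrt{\frac{1}{2} \left(-125\right) - 452} = \sqrt{- \frac{125}{2} - 452} = \sqrt{- \frac{1029}{2}} = \frac{7 i \sqrt{42}}{2}$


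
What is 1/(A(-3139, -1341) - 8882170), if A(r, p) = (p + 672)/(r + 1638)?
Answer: -1501/13332136501 ≈ -1.1259e-7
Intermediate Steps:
A(r, p) = (672 + p)/(1638 + r)
1/(A(-3139, -1341) - 8882170) = 1/((672 - 1341)/(1638 - 3139) - 8882170) = 1/(-669/(-1501) - 8882170) = 1/(-1/1501*(-669) - 8882170) = 1/(669/1501 - 8882170) = 1/(-13332136501/1501) = -1501/13332136501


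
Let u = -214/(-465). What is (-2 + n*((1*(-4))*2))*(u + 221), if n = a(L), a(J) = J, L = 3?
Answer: -2677454/465 ≈ -5758.0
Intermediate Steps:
n = 3
u = 214/465 (u = -214*(-1/465) = 214/465 ≈ 0.46022)
(-2 + n*((1*(-4))*2))*(u + 221) = (-2 + 3*((1*(-4))*2))*(214/465 + 221) = (-2 + 3*(-4*2))*(102979/465) = (-2 + 3*(-8))*(102979/465) = (-2 - 24)*(102979/465) = -26*102979/465 = -2677454/465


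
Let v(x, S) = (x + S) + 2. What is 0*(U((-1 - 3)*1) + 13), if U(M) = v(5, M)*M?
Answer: 0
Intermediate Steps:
v(x, S) = 2 + S + x (v(x, S) = (S + x) + 2 = 2 + S + x)
U(M) = M*(7 + M) (U(M) = (2 + M + 5)*M = (7 + M)*M = M*(7 + M))
0*(U((-1 - 3)*1) + 13) = 0*(((-1 - 3)*1)*(7 + (-1 - 3)*1) + 13) = 0*((-4*1)*(7 - 4*1) + 13) = 0*(-4*(7 - 4) + 13) = 0*(-4*3 + 13) = 0*(-12 + 13) = 0*1 = 0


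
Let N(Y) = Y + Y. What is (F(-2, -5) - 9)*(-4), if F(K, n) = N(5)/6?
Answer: 88/3 ≈ 29.333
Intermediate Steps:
N(Y) = 2*Y
F(K, n) = 5/3 (F(K, n) = (2*5)/6 = 10*(⅙) = 5/3)
(F(-2, -5) - 9)*(-4) = (5/3 - 9)*(-4) = -22/3*(-4) = 88/3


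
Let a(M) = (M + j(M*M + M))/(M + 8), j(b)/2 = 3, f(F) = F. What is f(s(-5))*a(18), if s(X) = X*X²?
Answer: -1500/13 ≈ -115.38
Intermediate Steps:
s(X) = X³
j(b) = 6 (j(b) = 2*3 = 6)
a(M) = (6 + M)/(8 + M) (a(M) = (M + 6)/(M + 8) = (6 + M)/(8 + M))
f(s(-5))*a(18) = (-5)³*((6 + 18)/(8 + 18)) = -125*24/26 = -125*12/13 = -1500/13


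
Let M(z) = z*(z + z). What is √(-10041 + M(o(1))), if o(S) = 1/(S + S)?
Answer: I*√40162/2 ≈ 100.2*I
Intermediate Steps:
o(S) = 1/(2*S)
M(z) = 2*z² (M(z) = z*(2*z) = 2*z²)
√(-10041 + M(o(1))) = √(-10041 + 2*((½)/1)²) = √(-10041 + 2*((½)*1)²) = √(-10041 + 2*(½)²) = √(-10041 + 2*(¼)) = √(-10041 + ½) = √(-20081/2) = I*√40162/2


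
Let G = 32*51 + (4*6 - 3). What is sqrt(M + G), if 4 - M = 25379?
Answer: I*sqrt(23722) ≈ 154.02*I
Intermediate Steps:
M = -25375 (M = 4 - 1*25379 = 4 - 25379 = -25375)
G = 1653 (G = 1632 + (24 - 3) = 1632 + 21 = 1653)
sqrt(M + G) = sqrt(-25375 + 1653) = sqrt(-23722) = I*sqrt(23722)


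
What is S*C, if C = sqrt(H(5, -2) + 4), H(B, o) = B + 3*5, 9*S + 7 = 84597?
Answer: 169180*sqrt(6)/9 ≈ 46045.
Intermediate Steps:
S = 84590/9 (S = -7/9 + (1/9)*84597 = -7/9 + 28199/3 = 84590/9 ≈ 9398.9)
H(B, o) = 15 + B (H(B, o) = B + 15 = 15 + B)
C = 2*sqrt(6) (C = sqrt((15 + 5) + 4) = sqrt(20 + 4) = sqrt(24) = 2*sqrt(6) ≈ 4.8990)
S*C = 84590*(2*sqrt(6))/9 = 169180*sqrt(6)/9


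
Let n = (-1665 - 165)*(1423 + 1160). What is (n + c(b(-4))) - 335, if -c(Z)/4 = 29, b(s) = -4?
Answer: -4727341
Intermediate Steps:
n = -4726890 (n = -1830*2583 = -4726890)
c(Z) = -116 (c(Z) = -4*29 = -116)
(n + c(b(-4))) - 335 = (-4726890 - 116) - 335 = -4727006 - 335 = -4727341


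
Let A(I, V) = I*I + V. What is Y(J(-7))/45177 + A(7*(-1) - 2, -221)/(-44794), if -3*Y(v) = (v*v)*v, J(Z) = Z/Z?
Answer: 9464773/3035487807 ≈ 0.0031180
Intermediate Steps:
A(I, V) = V + I**2 (A(I, V) = I**2 + V = V + I**2)
J(Z) = 1
Y(v) = -v**3/3 (Y(v) = -v*v*v/3 = -v**2*v/3 = -v**3/3)
Y(J(-7))/45177 + A(7*(-1) - 2, -221)/(-44794) = -1/3*1**3/45177 + (-221 + (7*(-1) - 2)**2)/(-44794) = -1/3*1*(1/45177) + (-221 + (-7 - 2)**2)*(-1/44794) = -1/3*1/45177 + (-221 + (-9)**2)*(-1/44794) = -1/135531 + (-221 + 81)*(-1/44794) = -1/135531 - 140*(-1/44794) = -1/135531 + 70/22397 = 9464773/3035487807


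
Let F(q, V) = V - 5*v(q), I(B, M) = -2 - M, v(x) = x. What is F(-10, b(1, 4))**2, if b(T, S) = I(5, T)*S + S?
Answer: 1764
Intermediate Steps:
b(T, S) = S + S*(-2 - T) (b(T, S) = (-2 - T)*S + S = S*(-2 - T) + S = S + S*(-2 - T))
F(q, V) = V - 5*q
F(-10, b(1, 4))**2 = (-1*4*(1 + 1) - 5*(-10))**2 = (-1*4*2 + 50)**2 = (-8 + 50)**2 = 42**2 = 1764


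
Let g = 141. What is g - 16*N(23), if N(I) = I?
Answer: -227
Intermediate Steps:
g - 16*N(23) = 141 - 16*23 = 141 - 368 = -227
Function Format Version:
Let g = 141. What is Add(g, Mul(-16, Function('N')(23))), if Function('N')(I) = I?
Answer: -227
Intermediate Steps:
Add(g, Mul(-16, Function('N')(23))) = Add(141, Mul(-16, 23)) = Add(141, -368) = -227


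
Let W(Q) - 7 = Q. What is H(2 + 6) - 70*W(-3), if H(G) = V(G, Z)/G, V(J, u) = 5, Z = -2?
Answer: -2235/8 ≈ -279.38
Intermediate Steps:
W(Q) = 7 + Q
H(G) = 5/G
H(2 + 6) - 70*W(-3) = 5/(2 + 6) - 70*(7 - 3) = 5/8 - 70*4 = 5*(⅛) - 280 = 5/8 - 280 = -2235/8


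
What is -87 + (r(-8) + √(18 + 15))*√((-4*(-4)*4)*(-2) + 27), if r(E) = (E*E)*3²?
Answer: -87 + I*√101*(576 + √33) ≈ -87.0 + 5846.5*I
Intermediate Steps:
r(E) = 9*E² (r(E) = E²*9 = 9*E²)
-87 + (r(-8) + √(18 + 15))*√((-4*(-4)*4)*(-2) + 27) = -87 + (9*(-8)² + √(18 + 15))*√((-4*(-4)*4)*(-2) + 27) = -87 + (9*64 + √33)*√((16*4)*(-2) + 27) = -87 + (576 + √33)*√(64*(-2) + 27) = -87 + (576 + √33)*√(-128 + 27) = -87 + (576 + √33)*√(-101) = -87 + (576 + √33)*(I*√101) = -87 + I*√101*(576 + √33)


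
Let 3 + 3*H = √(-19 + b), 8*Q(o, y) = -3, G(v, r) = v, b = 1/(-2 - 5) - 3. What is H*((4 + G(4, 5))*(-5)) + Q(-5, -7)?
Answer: 317/8 - 40*I*√1085/21 ≈ 39.625 - 62.742*I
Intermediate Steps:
b = -22/7 (b = 1/(-7) - 3 = -⅐ - 3 = -22/7 ≈ -3.1429)
Q(o, y) = -3/8 (Q(o, y) = (⅛)*(-3) = -3/8)
H = -1 + I*√1085/21 (H = -1 + √(-19 - 22/7)/3 = -1 + √(-155/7)/3 = -1 + (I*√1085/7)/3 = -1 + I*√1085/21 ≈ -1.0 + 1.5685*I)
H*((4 + G(4, 5))*(-5)) + Q(-5, -7) = (-1 + I*√1085/21)*((4 + 4)*(-5)) - 3/8 = (-1 + I*√1085/21)*(8*(-5)) - 3/8 = (-1 + I*√1085/21)*(-40) - 3/8 = (40 - 40*I*√1085/21) - 3/8 = 317/8 - 40*I*√1085/21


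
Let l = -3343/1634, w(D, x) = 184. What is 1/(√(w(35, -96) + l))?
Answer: √485809442/297313 ≈ 0.074134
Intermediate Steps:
l = -3343/1634 (l = -3343*1/1634 = -3343/1634 ≈ -2.0459)
1/(√(w(35, -96) + l)) = 1/(√(184 - 3343/1634)) = 1/(√(297313/1634)) = 1/(√485809442/1634) = √485809442/297313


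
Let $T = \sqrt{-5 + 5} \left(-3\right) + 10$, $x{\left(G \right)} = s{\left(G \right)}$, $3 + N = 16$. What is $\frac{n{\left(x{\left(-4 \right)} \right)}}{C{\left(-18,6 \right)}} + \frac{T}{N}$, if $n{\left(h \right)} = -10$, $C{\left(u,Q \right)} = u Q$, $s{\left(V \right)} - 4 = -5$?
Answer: $\frac{605}{702} \approx 0.86182$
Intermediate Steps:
$s{\left(V \right)} = -1$ ($s{\left(V \right)} = 4 - 5 = -1$)
$N = 13$ ($N = -3 + 16 = 13$)
$x{\left(G \right)} = -1$
$C{\left(u,Q \right)} = Q u$
$T = 10$ ($T = \sqrt{0} \left(-3\right) + 10 = 0 \left(-3\right) + 10 = 0 + 10 = 10$)
$\frac{n{\left(x{\left(-4 \right)} \right)}}{C{\left(-18,6 \right)}} + \frac{T}{N} = - \frac{10}{6 \left(-18\right)} + \frac{10}{13} = - \frac{10}{-108} + 10 \cdot \frac{1}{13} = \left(-10\right) \left(- \frac{1}{108}\right) + \frac{10}{13} = \frac{5}{54} + \frac{10}{13} = \frac{605}{702}$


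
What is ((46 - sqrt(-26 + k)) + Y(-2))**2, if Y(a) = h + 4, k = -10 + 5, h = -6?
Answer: (44 - I*sqrt(31))**2 ≈ 1905.0 - 489.96*I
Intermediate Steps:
k = -5
Y(a) = -2 (Y(a) = -6 + 4 = -2)
((46 - sqrt(-26 + k)) + Y(-2))**2 = ((46 - sqrt(-26 - 5)) - 2)**2 = ((46 - sqrt(-31)) - 2)**2 = ((46 - I*sqrt(31)) - 2)**2 = (44 - I*sqrt(31))**2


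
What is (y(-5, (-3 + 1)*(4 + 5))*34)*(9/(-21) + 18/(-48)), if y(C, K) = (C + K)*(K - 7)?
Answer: -439875/28 ≈ -15710.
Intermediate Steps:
y(C, K) = (-7 + K)*(C + K) (y(C, K) = (C + K)*(-7 + K) = (-7 + K)*(C + K))
(y(-5, (-3 + 1)*(4 + 5))*34)*(9/(-21) + 18/(-48)) = ((((-3 + 1)*(4 + 5))² - 7*(-5) - 7*(-3 + 1)*(4 + 5) - 5*(-3 + 1)*(4 + 5))*34)*(9/(-21) + 18/(-48)) = (((-2*9)² + 35 - (-14)*9 - (-10)*9)*34)*(9*(-1/21) + 18*(-1/48)) = (((-18)² + 35 - 7*(-18) - 5*(-18))*34)*(-3/7 - 3/8) = ((324 + 35 + 126 + 90)*34)*(-45/56) = (575*34)*(-45/56) = 19550*(-45/56) = -439875/28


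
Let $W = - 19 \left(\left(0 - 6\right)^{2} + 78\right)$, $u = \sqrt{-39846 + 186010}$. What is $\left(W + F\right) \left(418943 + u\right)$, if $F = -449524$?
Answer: $-189232363670 - 903380 \sqrt{36541} \approx -1.8941 \cdot 10^{11}$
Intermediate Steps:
$u = 2 \sqrt{36541}$ ($u = \sqrt{146164} = 2 \sqrt{36541} \approx 382.31$)
$W = -2166$ ($W = - 19 \left(\left(-6\right)^{2} + 78\right) = - 19 \left(36 + 78\right) = \left(-19\right) 114 = -2166$)
$\left(W + F\right) \left(418943 + u\right) = \left(-2166 - 449524\right) \left(418943 + 2 \sqrt{36541}\right) = - 451690 \left(418943 + 2 \sqrt{36541}\right) = -189232363670 - 903380 \sqrt{36541}$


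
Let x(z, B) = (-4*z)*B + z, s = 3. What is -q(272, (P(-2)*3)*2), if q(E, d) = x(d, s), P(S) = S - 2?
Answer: -264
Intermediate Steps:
P(S) = -2 + S
x(z, B) = z - 4*B*z (x(z, B) = -4*B*z + z = z - 4*B*z)
q(E, d) = -11*d (q(E, d) = d*(1 - 4*3) = d*(1 - 12) = d*(-11) = -11*d)
-q(272, (P(-2)*3)*2) = -(-11)*((-2 - 2)*3)*2 = -(-11)*-4*3*2 = -(-11)*(-12*2) = -(-11)*(-24) = -1*264 = -264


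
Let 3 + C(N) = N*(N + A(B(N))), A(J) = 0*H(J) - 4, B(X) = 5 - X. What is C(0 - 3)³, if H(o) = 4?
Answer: 5832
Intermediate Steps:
A(J) = -4 (A(J) = 0*4 - 4 = 0 - 4 = -4)
C(N) = -3 + N*(-4 + N) (C(N) = -3 + N*(N - 4) = -3 + N*(-4 + N))
C(0 - 3)³ = (-3 + (0 - 3)² - 4*(0 - 3))³ = (-3 + (-3)² - 4*(-3))³ = (-3 + 9 + 12)³ = 18³ = 5832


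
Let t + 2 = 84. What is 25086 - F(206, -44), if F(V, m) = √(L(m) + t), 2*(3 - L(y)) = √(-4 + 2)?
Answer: 25086 - √(340 - 2*I*√2)/2 ≈ 25077.0 + 0.038348*I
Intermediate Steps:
t = 82 (t = -2 + 84 = 82)
L(y) = 3 - I*√2/2 (L(y) = 3 - √(-4 + 2)/2 = 3 - I*√2/2)
F(V, m) = √(85 - I*√2/2) (F(V, m) = √((3 - I*√2/2) + 82) = √(85 - I*√2/2))
25086 - F(206, -44) = 25086 - √(340 - 2*I*√2)/2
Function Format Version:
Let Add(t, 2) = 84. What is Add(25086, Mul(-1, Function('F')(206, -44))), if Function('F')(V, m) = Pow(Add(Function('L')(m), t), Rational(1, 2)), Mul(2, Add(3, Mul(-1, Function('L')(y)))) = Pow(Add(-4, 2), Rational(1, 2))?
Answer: Add(25086, Mul(Rational(-1, 2), Pow(Add(340, Mul(-2, I, Pow(2, Rational(1, 2)))), Rational(1, 2)))) ≈ Add(25077., Mul(0.038348, I))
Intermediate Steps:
t = 82 (t = Add(-2, 84) = 82)
Function('L')(y) = Add(3, Mul(Rational(-1, 2), I, Pow(2, Rational(1, 2)))) (Function('L')(y) = Add(3, Mul(Rational(-1, 2), Pow(Add(-4, 2), Rational(1, 2)))) = Add(3, Mul(Rational(-1, 2), Pow(-2, Rational(1, 2)))) = Add(3, Mul(Rational(-1, 2), Mul(I, Pow(2, Rational(1, 2))))) = Add(3, Mul(Rational(-1, 2), I, Pow(2, Rational(1, 2)))))
Function('F')(V, m) = Pow(Add(85, Mul(Rational(-1, 2), I, Pow(2, Rational(1, 2)))), Rational(1, 2)) (Function('F')(V, m) = Pow(Add(Add(3, Mul(Rational(-1, 2), I, Pow(2, Rational(1, 2)))), 82), Rational(1, 2)) = Pow(Add(85, Mul(Rational(-1, 2), I, Pow(2, Rational(1, 2)))), Rational(1, 2)))
Add(25086, Mul(-1, Function('F')(206, -44))) = Add(25086, Mul(-1, Mul(Rational(1, 2), Pow(Add(340, Mul(-2, I, Pow(2, Rational(1, 2)))), Rational(1, 2))))) = Add(25086, Mul(Rational(-1, 2), Pow(Add(340, Mul(-2, I, Pow(2, Rational(1, 2)))), Rational(1, 2))))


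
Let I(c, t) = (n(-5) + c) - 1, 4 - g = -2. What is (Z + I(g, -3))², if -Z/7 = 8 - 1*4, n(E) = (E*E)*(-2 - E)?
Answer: 2704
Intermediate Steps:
g = 6 (g = 4 - 1*(-2) = 4 + 2 = 6)
n(E) = E²*(-2 - E)
Z = -28 (Z = -7*(8 - 1*4) = -7*(8 - 4) = -7*4 = -28)
I(c, t) = 74 + c (I(c, t) = ((-5)²*(-2 - 1*(-5)) + c) - 1 = (25*(-2 + 5) + c) - 1 = (25*3 + c) - 1 = (75 + c) - 1 = 74 + c)
(Z + I(g, -3))² = (-28 + (74 + 6))² = (-28 + 80)² = 52² = 2704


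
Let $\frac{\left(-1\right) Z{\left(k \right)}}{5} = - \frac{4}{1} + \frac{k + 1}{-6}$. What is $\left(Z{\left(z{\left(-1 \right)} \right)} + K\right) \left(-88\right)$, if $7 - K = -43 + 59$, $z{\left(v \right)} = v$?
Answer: $-968$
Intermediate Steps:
$K = -9$ ($K = 7 - \left(-43 + 59\right) = 7 - 16 = -9$)
$Z{\left(k \right)} = \frac{125}{6} + \frac{5 k}{6}$ ($Z{\left(k \right)} = - 5 \left(- \frac{4}{1} + \frac{k + 1}{-6}\right) = - 5 \left(\left(-4\right) 1 + \left(1 + k\right) \left(- \frac{1}{6}\right)\right) = - 5 \left(-4 - \left(\frac{1}{6} + \frac{k}{6}\right)\right) = - 5 \left(- \frac{25}{6} - \frac{k}{6}\right) = \frac{125}{6} + \frac{5 k}{6}$)
$\left(Z{\left(z{\left(-1 \right)} \right)} + K\right) \left(-88\right) = \left(\left(\frac{125}{6} + \frac{5}{6} \left(-1\right)\right) - 9\right) \left(-88\right) = \left(\left(\frac{125}{6} - \frac{5}{6}\right) - 9\right) \left(-88\right) = \left(20 - 9\right) \left(-88\right) = 11 \left(-88\right) = -968$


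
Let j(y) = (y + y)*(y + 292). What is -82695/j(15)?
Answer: -5513/614 ≈ -8.9788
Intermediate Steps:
j(y) = 2*y*(292 + y) (j(y) = (2*y)*(292 + y) = 2*y*(292 + y))
-82695/j(15) = -82695*1/(30*(292 + 15)) = -82695/(2*15*307) = -82695/9210 = -82695*1/9210 = -5513/614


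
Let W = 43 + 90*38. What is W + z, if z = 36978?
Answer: 40441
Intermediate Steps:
W = 3463 (W = 43 + 3420 = 3463)
W + z = 3463 + 36978 = 40441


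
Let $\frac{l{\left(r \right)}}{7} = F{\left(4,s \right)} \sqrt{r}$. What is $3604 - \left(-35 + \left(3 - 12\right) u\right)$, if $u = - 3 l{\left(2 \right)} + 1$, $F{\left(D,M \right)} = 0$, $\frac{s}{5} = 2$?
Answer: $3648$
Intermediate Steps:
$s = 10$ ($s = 5 \cdot 2 = 10$)
$l{\left(r \right)} = 0$ ($l{\left(r \right)} = 7 \cdot 0 \sqrt{r} = 7 \cdot 0 = 0$)
$u = 1$ ($u = \left(-3\right) 0 + 1 = 0 + 1 = 1$)
$3604 - \left(-35 + \left(3 - 12\right) u\right) = 3604 - \left(-35 + \left(3 - 12\right) 1\right) = 3604 - \left(-35 - 9\right) = 3604 - -44 = 3604 + 44 = 3648$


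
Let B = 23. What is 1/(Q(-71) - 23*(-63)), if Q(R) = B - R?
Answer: 1/1543 ≈ 0.00064809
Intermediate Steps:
Q(R) = 23 - R
1/(Q(-71) - 23*(-63)) = 1/((23 - 1*(-71)) - 23*(-63)) = 1/((23 + 71) + 1449) = 1/(94 + 1449) = 1/1543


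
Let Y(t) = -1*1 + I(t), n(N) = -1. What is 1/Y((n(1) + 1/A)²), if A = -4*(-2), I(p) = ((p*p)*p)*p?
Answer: -16777216/11012415 ≈ -1.5235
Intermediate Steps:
I(p) = p⁴ (I(p) = (p²*p)*p = p³*p = p⁴)
A = 8
Y(t) = -1 + t⁴ (Y(t) = -1*1 + t⁴ = -1 + t⁴)
1/Y((n(1) + 1/A)²) = 1/(-1 + ((-1 + 1/8)²)⁴) = 1/(-1 + ((-1 + ⅛)²)⁴) = 1/(-1 + ((-7/8)²)⁴) = 1/(-1 + (49/64)⁴) = 1/(-1 + 5764801/16777216) = 1/(-11012415/16777216) = -16777216/11012415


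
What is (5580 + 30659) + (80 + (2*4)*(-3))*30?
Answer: 37919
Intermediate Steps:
(5580 + 30659) + (80 + (2*4)*(-3))*30 = 36239 + (80 + 8*(-3))*30 = 36239 + (80 - 24)*30 = 36239 + 56*30 = 36239 + 1680 = 37919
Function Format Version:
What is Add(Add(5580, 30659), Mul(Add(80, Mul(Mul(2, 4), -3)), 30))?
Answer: 37919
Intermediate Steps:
Add(Add(5580, 30659), Mul(Add(80, Mul(Mul(2, 4), -3)), 30)) = Add(36239, Mul(Add(80, Mul(8, -3)), 30)) = Add(36239, Mul(Add(80, -24), 30)) = Add(36239, Mul(56, 30)) = Add(36239, 1680) = 37919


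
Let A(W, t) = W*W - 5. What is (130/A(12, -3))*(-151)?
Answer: -19630/139 ≈ -141.22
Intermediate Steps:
A(W, t) = -5 + W**2 (A(W, t) = W**2 - 5 = -5 + W**2)
(130/A(12, -3))*(-151) = (130/(-5 + 12**2))*(-151) = (130/(-5 + 144))*(-151) = (130/139)*(-151) = -19630/139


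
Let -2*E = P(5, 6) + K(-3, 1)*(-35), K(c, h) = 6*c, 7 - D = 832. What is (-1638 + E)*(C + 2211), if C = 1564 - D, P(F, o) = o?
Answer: -8997600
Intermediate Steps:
D = -825 (D = 7 - 1*832 = 7 - 832 = -825)
C = 2389 (C = 1564 - 1*(-825) = 1564 + 825 = 2389)
E = -318 (E = -(6 + (6*(-3))*(-35))/2 = -(6 - 18*(-35))/2 = -(6 + 630)/2 = -½*636 = -318)
(-1638 + E)*(C + 2211) = (-1638 - 318)*(2389 + 2211) = -1956*4600 = -8997600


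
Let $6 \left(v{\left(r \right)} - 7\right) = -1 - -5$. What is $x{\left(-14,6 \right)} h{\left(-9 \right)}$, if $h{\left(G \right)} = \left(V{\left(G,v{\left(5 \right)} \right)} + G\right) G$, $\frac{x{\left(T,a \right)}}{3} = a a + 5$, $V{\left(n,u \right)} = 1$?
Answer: $8856$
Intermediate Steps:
$v{\left(r \right)} = \frac{23}{3}$ ($v{\left(r \right)} = 7 + \frac{-1 - -5}{6} = 7 + \frac{-1 + 5}{6} = 7 + \frac{1}{6} \cdot 4 = 7 + \frac{2}{3} = \frac{23}{3}$)
$x{\left(T,a \right)} = 15 + 3 a^{2}$ ($x{\left(T,a \right)} = 3 \left(a a + 5\right) = 3 \left(a^{2} + 5\right) = 3 \left(5 + a^{2}\right) = 15 + 3 a^{2}$)
$h{\left(G \right)} = G \left(1 + G\right)$ ($h{\left(G \right)} = \left(1 + G\right) G = G \left(1 + G\right)$)
$x{\left(-14,6 \right)} h{\left(-9 \right)} = \left(15 + 3 \cdot 6^{2}\right) \left(- 9 \left(1 - 9\right)\right) = \left(15 + 3 \cdot 36\right) \left(\left(-9\right) \left(-8\right)\right) = \left(15 + 108\right) 72 = 123 \cdot 72 = 8856$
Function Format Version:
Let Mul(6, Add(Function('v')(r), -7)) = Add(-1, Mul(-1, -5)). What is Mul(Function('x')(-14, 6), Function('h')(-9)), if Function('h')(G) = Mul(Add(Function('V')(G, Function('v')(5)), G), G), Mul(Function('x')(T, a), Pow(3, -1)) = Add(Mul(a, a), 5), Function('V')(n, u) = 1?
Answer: 8856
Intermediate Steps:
Function('v')(r) = Rational(23, 3) (Function('v')(r) = Add(7, Mul(Rational(1, 6), Add(-1, Mul(-1, -5)))) = Add(7, Mul(Rational(1, 6), Add(-1, 5))) = Add(7, Mul(Rational(1, 6), 4)) = Add(7, Rational(2, 3)) = Rational(23, 3))
Function('x')(T, a) = Add(15, Mul(3, Pow(a, 2))) (Function('x')(T, a) = Mul(3, Add(Mul(a, a), 5)) = Mul(3, Add(Pow(a, 2), 5)) = Mul(3, Add(5, Pow(a, 2))) = Add(15, Mul(3, Pow(a, 2))))
Function('h')(G) = Mul(G, Add(1, G)) (Function('h')(G) = Mul(Add(1, G), G) = Mul(G, Add(1, G)))
Mul(Function('x')(-14, 6), Function('h')(-9)) = Mul(Add(15, Mul(3, Pow(6, 2))), Mul(-9, Add(1, -9))) = Mul(Add(15, Mul(3, 36)), Mul(-9, -8)) = Mul(Add(15, 108), 72) = Mul(123, 72) = 8856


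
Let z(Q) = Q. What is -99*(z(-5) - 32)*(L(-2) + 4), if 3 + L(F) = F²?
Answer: 18315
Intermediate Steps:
L(F) = -3 + F²
-99*(z(-5) - 32)*(L(-2) + 4) = -99*(-5 - 32)*((-3 + (-2)²) + 4) = -(-3663)*((-3 + 4) + 4) = -(-3663)*(1 + 4) = -(-3663)*5 = -99*(-185) = 18315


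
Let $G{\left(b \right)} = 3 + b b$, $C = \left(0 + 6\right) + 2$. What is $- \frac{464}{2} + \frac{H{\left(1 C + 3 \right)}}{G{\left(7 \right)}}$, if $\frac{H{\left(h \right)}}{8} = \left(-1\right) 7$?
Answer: $- \frac{3030}{13} \approx -233.08$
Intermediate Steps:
$C = 8$ ($C = 6 + 2 = 8$)
$G{\left(b \right)} = 3 + b^{2}$
$H{\left(h \right)} = -56$ ($H{\left(h \right)} = 8 \left(\left(-1\right) 7\right) = 8 \left(-7\right) = -56$)
$- \frac{464}{2} + \frac{H{\left(1 C + 3 \right)}}{G{\left(7 \right)}} = - \frac{464}{2} - \frac{56}{3 + 7^{2}} = \left(-464\right) \frac{1}{2} - \frac{56}{3 + 49} = -232 - \frac{56}{52} = -232 - \frac{14}{13} = - \frac{3030}{13}$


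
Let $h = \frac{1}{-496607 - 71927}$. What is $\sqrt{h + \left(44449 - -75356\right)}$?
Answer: $\frac{\sqrt{38724679070866046}}{568534} \approx 346.13$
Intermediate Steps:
$h = - \frac{1}{568534}$ ($h = \frac{1}{-568534} = - \frac{1}{568534} \approx -1.7589 \cdot 10^{-6}$)
$\sqrt{h + \left(44449 - -75356\right)} = \sqrt{- \frac{1}{568534} + \left(44449 - -75356\right)} = \sqrt{- \frac{1}{568534} + \left(44449 + 75356\right)} = \sqrt{- \frac{1}{568534} + 119805} = \sqrt{\frac{68113215869}{568534}} = \frac{\sqrt{38724679070866046}}{568534}$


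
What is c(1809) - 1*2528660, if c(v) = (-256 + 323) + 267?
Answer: -2528326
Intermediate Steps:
c(v) = 334 (c(v) = 67 + 267 = 334)
c(1809) - 1*2528660 = 334 - 1*2528660 = 334 - 2528660 = -2528326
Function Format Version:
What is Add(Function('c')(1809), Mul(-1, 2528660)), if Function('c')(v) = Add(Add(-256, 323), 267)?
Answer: -2528326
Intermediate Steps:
Function('c')(v) = 334 (Function('c')(v) = Add(67, 267) = 334)
Add(Function('c')(1809), Mul(-1, 2528660)) = Add(334, Mul(-1, 2528660)) = Add(334, -2528660) = -2528326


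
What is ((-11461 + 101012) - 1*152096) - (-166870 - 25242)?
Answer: 129567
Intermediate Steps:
((-11461 + 101012) - 1*152096) - (-166870 - 25242) = (89551 - 152096) - 1*(-192112) = -62545 + 192112 = 129567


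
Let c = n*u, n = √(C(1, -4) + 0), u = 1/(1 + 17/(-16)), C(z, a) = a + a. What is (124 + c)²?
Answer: 13328 - 7936*I*√2 ≈ 13328.0 - 11223.0*I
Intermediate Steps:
C(z, a) = 2*a
u = -16 (u = 1/(1 + 17*(-1/16)) = 1/(1 - 17/16) = 1/(-1/16) = -16)
n = 2*I*√2 (n = √(2*(-4) + 0) = √(-8 + 0) = √(-8) = 2*I*√2 ≈ 2.8284*I)
c = -32*I*√2 (c = (2*I*√2)*(-16) = -32*I*√2 ≈ -45.255*I)
(124 + c)² = (124 - 32*I*√2)²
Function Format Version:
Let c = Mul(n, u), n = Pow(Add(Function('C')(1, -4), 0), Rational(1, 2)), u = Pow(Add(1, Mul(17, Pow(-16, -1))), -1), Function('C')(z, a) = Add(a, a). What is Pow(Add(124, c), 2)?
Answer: Add(13328, Mul(-7936, I, Pow(2, Rational(1, 2)))) ≈ Add(13328., Mul(-11223., I))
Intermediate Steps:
Function('C')(z, a) = Mul(2, a)
u = -16 (u = Pow(Add(1, Mul(17, Rational(-1, 16))), -1) = Pow(Add(1, Rational(-17, 16)), -1) = Pow(Rational(-1, 16), -1) = -16)
n = Mul(2, I, Pow(2, Rational(1, 2))) (n = Pow(Add(Mul(2, -4), 0), Rational(1, 2)) = Pow(Add(-8, 0), Rational(1, 2)) = Pow(-8, Rational(1, 2)) = Mul(2, I, Pow(2, Rational(1, 2))) ≈ Mul(2.8284, I))
c = Mul(-32, I, Pow(2, Rational(1, 2))) (c = Mul(Mul(2, I, Pow(2, Rational(1, 2))), -16) = Mul(-32, I, Pow(2, Rational(1, 2))) ≈ Mul(-45.255, I))
Pow(Add(124, c), 2) = Pow(Add(124, Mul(-32, I, Pow(2, Rational(1, 2)))), 2)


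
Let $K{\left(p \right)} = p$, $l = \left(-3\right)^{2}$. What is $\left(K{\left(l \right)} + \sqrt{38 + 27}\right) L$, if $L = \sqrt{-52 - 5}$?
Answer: $i \sqrt{57} \left(9 + \sqrt{65}\right) \approx 128.82 i$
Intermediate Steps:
$l = 9$
$L = i \sqrt{57}$ ($L = \sqrt{-57} = i \sqrt{57} \approx 7.5498 i$)
$\left(K{\left(l \right)} + \sqrt{38 + 27}\right) L = \left(9 + \sqrt{38 + 27}\right) i \sqrt{57} = \left(9 + \sqrt{65}\right) i \sqrt{57} = i \sqrt{57} \left(9 + \sqrt{65}\right)$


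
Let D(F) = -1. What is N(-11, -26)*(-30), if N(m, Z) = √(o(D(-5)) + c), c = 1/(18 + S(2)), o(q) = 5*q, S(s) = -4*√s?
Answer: -15*I*√(178 - 40*√2)/√(9 - 2*√2) ≈ -66.536*I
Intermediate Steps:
c = 1/(18 - 4*√2) ≈ 0.081017
N(m, Z) = √(-721/146 + √2/73) (N(m, Z) = √(5*(-1) + (9/146 + √2/73)) = √(-5 + (9/146 + √2/73)) = √(-721/146 + √2/73))
N(-11, -26)*(-30) = (√(-178 + 40*√2)/(2*√(9 - 2*√2)))*(-30) = -15*√(-178 + 40*√2)/√(9 - 2*√2)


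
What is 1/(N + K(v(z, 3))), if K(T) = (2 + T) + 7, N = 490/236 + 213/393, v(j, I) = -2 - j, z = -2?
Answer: 15458/179595 ≈ 0.086071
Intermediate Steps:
N = 40473/15458 (N = 490*(1/236) + 213*(1/393) = 245/118 + 71/131 = 40473/15458 ≈ 2.6183)
K(T) = 9 + T
1/(N + K(v(z, 3))) = 1/(40473/15458 + (9 + (-2 - 1*(-2)))) = 1/(40473/15458 + (9 + (-2 + 2))) = 1/(40473/15458 + (9 + 0)) = 1/(40473/15458 + 9) = 1/(179595/15458) = 15458/179595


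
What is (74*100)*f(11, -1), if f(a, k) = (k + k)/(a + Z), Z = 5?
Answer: -925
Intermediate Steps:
f(a, k) = 2*k/(5 + a) (f(a, k) = (k + k)/(a + 5) = (2*k)/(5 + a) = 2*k/(5 + a))
(74*100)*f(11, -1) = (74*100)*(2*(-1)/(5 + 11)) = 7400*(2*(-1)/16) = 7400*(2*(-1)*(1/16)) = 7400*(-⅛) = -925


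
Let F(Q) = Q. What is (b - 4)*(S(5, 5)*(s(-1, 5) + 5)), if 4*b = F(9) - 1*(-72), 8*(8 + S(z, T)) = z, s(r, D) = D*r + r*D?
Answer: 19175/32 ≈ 599.22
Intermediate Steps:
s(r, D) = 2*D*r (s(r, D) = D*r + D*r = 2*D*r)
S(z, T) = -8 + z/8
b = 81/4 (b = (9 - 1*(-72))/4 = (9 + 72)/4 = (¼)*81 = 81/4 ≈ 20.250)
(b - 4)*(S(5, 5)*(s(-1, 5) + 5)) = (81/4 - 4)*((-8 + (⅛)*5)*(2*5*(-1) + 5)) = 65*((-8 + 5/8)*(-10 + 5))/4 = 65*(-59/8*(-5))/4 = (65/4)*(295/8) = 19175/32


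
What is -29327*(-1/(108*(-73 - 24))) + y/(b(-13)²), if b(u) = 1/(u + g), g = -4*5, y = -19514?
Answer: -222622844423/10476 ≈ -2.1251e+7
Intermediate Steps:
g = -20
b(u) = 1/(-20 + u) (b(u) = 1/(u - 20) = 1/(-20 + u))
-29327*(-1/(108*(-73 - 24))) + y/(b(-13)²) = -29327*(-1/(108*(-73 - 24))) - 19514*(-20 - 13)² = -29327/((-97*(-108))) - 19514/((1/(-33))²) = -29327/10476 - 19514/((-1/33)²) = -29327*1/10476 - 19514/1/1089 = -29327/10476 - 19514*1089 = -29327/10476 - 21250746 = -222622844423/10476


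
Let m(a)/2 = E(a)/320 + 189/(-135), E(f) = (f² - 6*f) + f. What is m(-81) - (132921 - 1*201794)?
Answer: 5513099/80 ≈ 68914.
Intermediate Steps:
E(f) = f² - 5*f
m(a) = -14/5 + a*(-5 + a)/160 (m(a) = 2*((a*(-5 + a))/320 + 189/(-135)) = 2*((a*(-5 + a))*(1/320) + 189*(-1/135)) = 2*(a*(-5 + a)/320 - 7/5) = 2*(-7/5 + a*(-5 + a)/320) = -14/5 + a*(-5 + a)/160)
m(-81) - (132921 - 1*201794) = (-14/5 + (1/160)*(-81)*(-5 - 81)) - (132921 - 1*201794) = (-14/5 + (1/160)*(-81)*(-86)) - (132921 - 201794) = (-14/5 + 3483/80) - 1*(-68873) = 3259/80 + 68873 = 5513099/80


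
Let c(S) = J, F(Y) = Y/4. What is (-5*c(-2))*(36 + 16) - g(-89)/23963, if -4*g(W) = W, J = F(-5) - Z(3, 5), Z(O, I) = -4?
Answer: -68534269/95852 ≈ -715.00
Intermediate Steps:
F(Y) = Y/4 (F(Y) = Y*(¼) = Y/4)
J = 11/4 (J = (¼)*(-5) - 1*(-4) = -5/4 + 4 = 11/4 ≈ 2.7500)
c(S) = 11/4
g(W) = -W/4
(-5*c(-2))*(36 + 16) - g(-89)/23963 = (-5*11/4)*(36 + 16) - (-¼*(-89))/23963 = -55/4*52 - 89/(4*23963) = -715 - 1*89/95852 = -715 - 89/95852 = -68534269/95852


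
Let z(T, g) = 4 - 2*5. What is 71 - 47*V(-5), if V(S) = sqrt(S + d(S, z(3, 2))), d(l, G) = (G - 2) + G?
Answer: 71 - 47*I*sqrt(19) ≈ 71.0 - 204.87*I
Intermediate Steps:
z(T, g) = -6 (z(T, g) = 4 - 10 = -6)
d(l, G) = -2 + 2*G (d(l, G) = (-2 + G) + G = -2 + 2*G)
V(S) = sqrt(-14 + S) (V(S) = sqrt(S + (-2 + 2*(-6))) = sqrt(S + (-2 - 12)) = sqrt(S - 14) = sqrt(-14 + S))
71 - 47*V(-5) = 71 - 47*sqrt(-14 - 5) = 71 - 47*I*sqrt(19)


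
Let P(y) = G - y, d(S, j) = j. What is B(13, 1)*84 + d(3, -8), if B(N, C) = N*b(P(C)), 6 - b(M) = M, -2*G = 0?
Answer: 7636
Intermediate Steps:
G = 0 (G = -½*0 = 0)
P(y) = -y (P(y) = 0 - y = -y)
b(M) = 6 - M
B(N, C) = N*(6 + C) (B(N, C) = N*(6 - (-1)*C) = N*(6 + C))
B(13, 1)*84 + d(3, -8) = (13*(6 + 1))*84 - 8 = (13*7)*84 - 8 = 91*84 - 8 = 7644 - 8 = 7636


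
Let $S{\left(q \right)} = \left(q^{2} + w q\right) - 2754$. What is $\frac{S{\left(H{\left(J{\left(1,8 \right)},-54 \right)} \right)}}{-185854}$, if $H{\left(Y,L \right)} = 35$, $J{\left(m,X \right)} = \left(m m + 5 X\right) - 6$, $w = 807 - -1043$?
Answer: $- \frac{63221}{185854} \approx -0.34016$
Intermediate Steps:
$w = 1850$ ($w = 807 + 1043 = 1850$)
$J{\left(m,X \right)} = -6 + m^{2} + 5 X$ ($J{\left(m,X \right)} = \left(m^{2} + 5 X\right) - 6 = -6 + m^{2} + 5 X$)
$S{\left(q \right)} = -2754 + q^{2} + 1850 q$ ($S{\left(q \right)} = \left(q^{2} + 1850 q\right) - 2754 = -2754 + q^{2} + 1850 q$)
$\frac{S{\left(H{\left(J{\left(1,8 \right)},-54 \right)} \right)}}{-185854} = \frac{-2754 + 35^{2} + 1850 \cdot 35}{-185854} = \left(-2754 + 1225 + 64750\right) \left(- \frac{1}{185854}\right) = 63221 \left(- \frac{1}{185854}\right) = - \frac{63221}{185854}$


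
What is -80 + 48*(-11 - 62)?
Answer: -3584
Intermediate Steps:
-80 + 48*(-11 - 62) = -80 + 48*(-73) = -80 - 3504 = -3584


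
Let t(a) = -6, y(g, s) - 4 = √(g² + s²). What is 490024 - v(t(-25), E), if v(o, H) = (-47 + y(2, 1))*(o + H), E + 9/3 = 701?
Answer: 519780 - 692*√5 ≈ 5.1823e+5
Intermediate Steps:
E = 698 (E = -3 + 701 = 698)
y(g, s) = 4 + √(g² + s²)
v(o, H) = (-43 + √5)*(H + o) (v(o, H) = (-47 + (4 + √(2² + 1²)))*(o + H) = (-47 + (4 + √(4 + 1)))*(H + o) = (-47 + (4 + √5))*(H + o) = (-43 + √5)*(H + o))
490024 - v(t(-25), E) = 490024 - (-43*698 - 43*(-6) + 698*√5 - 6*√5) = 490024 - (-30014 + 258 + 698*√5 - 6*√5) = 490024 - (-29756 + 692*√5) = 490024 + (29756 - 692*√5) = 519780 - 692*√5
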